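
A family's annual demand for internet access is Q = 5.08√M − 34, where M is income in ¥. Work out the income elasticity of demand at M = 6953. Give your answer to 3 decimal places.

At M = 6953: Q = 389.594.
dQ/dM = 5.08/(2√M) = 0.0304612 at this income.
η = (dQ/dM)·(M/Q) = 0.0304612 × (6953/389.594) = 0.544.

0.544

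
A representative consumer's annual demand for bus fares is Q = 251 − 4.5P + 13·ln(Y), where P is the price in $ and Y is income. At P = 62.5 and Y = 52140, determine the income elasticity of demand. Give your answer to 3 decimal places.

At P = 62.5, Y = 52140: Q = 110.952.
Holding P constant, ∂Q/∂Y = 13/Y = 0.000249329.
η_Y = (∂Q/∂Y)·(Y/Q) = 0.000249329 × (52140/110.952) = 0.117.

0.117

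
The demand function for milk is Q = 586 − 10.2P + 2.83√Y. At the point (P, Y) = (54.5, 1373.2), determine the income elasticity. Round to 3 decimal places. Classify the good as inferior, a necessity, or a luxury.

0.388 (necessity)

At P = 54.5, Y = 1373.2: Q = 134.970.
Holding P constant, ∂Q/∂Y = 2.83/(2√Y) = 0.0381847.
η_Y = (∂Q/∂Y)·(Y/Q) = 0.0381847 × (1373.2/134.970) = 0.388.
Since 0 < η < 1, this is a necessity.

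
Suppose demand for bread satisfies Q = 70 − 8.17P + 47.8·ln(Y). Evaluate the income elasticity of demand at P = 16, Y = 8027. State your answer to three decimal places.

At P = 16, Y = 8027: Q = 369.029.
Holding P constant, ∂Q/∂Y = 47.8/Y = 0.0059549.
η_Y = (∂Q/∂Y)·(Y/Q) = 0.0059549 × (8027/369.029) = 0.130.

0.130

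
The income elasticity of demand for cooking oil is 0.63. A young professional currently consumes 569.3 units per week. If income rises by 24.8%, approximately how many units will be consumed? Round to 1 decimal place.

%ΔQ ≈ η × %ΔI = 0.63 × 24.8% = 15.624%.
New Q ≈ 569.3 × (1 + 0.15624) = 658.2.

658.2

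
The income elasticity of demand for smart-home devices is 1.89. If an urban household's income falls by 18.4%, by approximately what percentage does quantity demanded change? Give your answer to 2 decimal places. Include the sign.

-34.78%

%ΔQ ≈ η × %ΔI = 1.89 × (-18.4%) = -34.78%.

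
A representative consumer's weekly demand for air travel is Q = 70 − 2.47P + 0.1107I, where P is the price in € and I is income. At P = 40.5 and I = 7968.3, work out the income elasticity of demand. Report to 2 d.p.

At P = 40.5, I = 7968.3: Q = 852.056.
Holding P constant, ∂Q/∂I = 0.1107.
η_I = (∂Q/∂I)·(I/Q) = 0.1107 × (7968.3/852.056) = 1.04.

1.04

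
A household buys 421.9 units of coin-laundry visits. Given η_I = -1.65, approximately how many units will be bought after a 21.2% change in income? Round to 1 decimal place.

%ΔQ ≈ η × %ΔI = -1.65 × 21.2% = -34.98%.
New Q ≈ 421.9 × (1 − 0.3498) = 274.3.

274.3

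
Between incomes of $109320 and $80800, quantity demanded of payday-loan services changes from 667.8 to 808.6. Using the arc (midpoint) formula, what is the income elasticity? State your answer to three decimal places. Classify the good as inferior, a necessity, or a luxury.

ΔQ = 808.6 − 667.8 = 140.8; midpoint Q̄ = (667.8 + 808.6)/2 = 738.2.
ΔI = 80800 − 109320 = -28520; midpoint Ī = (109320 + 80800)/2 = 95060.
η = (ΔQ/Q̄) ÷ (ΔI/Ī) = (140.8/738.2) ÷ (-28520/95060) = -0.636.
η < 0 ⇒ inferior good.

-0.636 (inferior good)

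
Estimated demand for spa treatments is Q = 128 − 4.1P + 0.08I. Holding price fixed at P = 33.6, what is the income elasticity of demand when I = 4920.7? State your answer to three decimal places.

At P = 33.6, I = 4920.7: Q = 383.896.
Holding P constant, ∂Q/∂I = 0.08.
η_I = (∂Q/∂I)·(I/Q) = 0.08 × (4920.7/383.896) = 1.025.

1.025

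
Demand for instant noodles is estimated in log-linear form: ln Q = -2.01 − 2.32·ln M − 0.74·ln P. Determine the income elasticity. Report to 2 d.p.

In a log-linear demand, the coefficient on ln M is the income elasticity.
So η = -2.32.

-2.32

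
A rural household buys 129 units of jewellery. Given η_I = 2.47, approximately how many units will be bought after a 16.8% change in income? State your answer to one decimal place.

182.5

%ΔQ ≈ η × %ΔI = 2.47 × 16.8% = 41.496%.
New Q ≈ 129 × (1 + 0.41496) = 182.5.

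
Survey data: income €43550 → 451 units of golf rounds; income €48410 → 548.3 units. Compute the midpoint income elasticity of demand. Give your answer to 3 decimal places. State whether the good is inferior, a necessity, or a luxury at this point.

ΔQ = 548.3 − 451 = 97.3; midpoint Q̄ = (451 + 548.3)/2 = 499.65.
ΔI = 48410 − 43550 = 4860; midpoint Ī = (43550 + 48410)/2 = 45980.
η = (ΔQ/Q̄) ÷ (ΔI/Ī) = (97.3/499.65) ÷ (4860/45980) = 1.842.
η > 1 ⇒ luxury.

1.842 (luxury)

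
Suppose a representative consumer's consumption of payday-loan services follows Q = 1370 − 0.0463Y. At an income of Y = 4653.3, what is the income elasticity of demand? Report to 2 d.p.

-0.19

At Y = 4653.3: Q = 1154.552.
dQ/dY = −0.0463.
η = (dQ/dY)·(Y/Q) = -0.0463 × (4653.3/1154.552) = -0.19.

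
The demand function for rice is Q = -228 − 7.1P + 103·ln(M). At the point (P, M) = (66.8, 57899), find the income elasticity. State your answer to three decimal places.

0.241

At P = 66.8, M = 57899: Q = 427.265.
Holding P constant, ∂Q/∂M = 103/M = 0.00177896.
η_M = (∂Q/∂M)·(M/Q) = 0.00177896 × (57899/427.265) = 0.241.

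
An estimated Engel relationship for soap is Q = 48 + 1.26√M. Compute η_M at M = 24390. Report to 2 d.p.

At M = 24390: Q = 244.778.
dQ/dM = 1.26/(2√M) = 0.00403399 at this income.
η = (dQ/dM)·(M/Q) = 0.00403399 × (24390/244.778) = 0.40.

0.40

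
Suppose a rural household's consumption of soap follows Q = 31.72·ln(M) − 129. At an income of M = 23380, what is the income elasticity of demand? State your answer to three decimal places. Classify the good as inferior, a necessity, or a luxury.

0.167 (necessity)

At M = 23380: Q = 190.092.
dQ/dM = 31.72/M = 0.00135672 at this income.
η = (dQ/dM)·(M/Q) = 0.00135672 × (23380/190.092) = 0.167.
Since 0 < η < 1, the good is a necessity.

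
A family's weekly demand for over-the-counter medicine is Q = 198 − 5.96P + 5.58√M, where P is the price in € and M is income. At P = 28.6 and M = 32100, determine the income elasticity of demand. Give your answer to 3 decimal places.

0.487

At P = 28.6, M = 32100: Q = 1027.283.
Holding P constant, ∂Q/∂M = 5.58/(2√M) = 0.0155723.
η_M = (∂Q/∂M)·(M/Q) = 0.0155723 × (32100/1027.283) = 0.487.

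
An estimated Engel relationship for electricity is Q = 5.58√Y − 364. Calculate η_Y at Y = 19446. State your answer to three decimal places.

At Y = 19446: Q = 414.125.
dQ/dY = 5.58/(2√Y) = 0.0200073 at this income.
η = (dQ/dY)·(Y/Q) = 0.0200073 × (19446/414.125) = 0.939.

0.939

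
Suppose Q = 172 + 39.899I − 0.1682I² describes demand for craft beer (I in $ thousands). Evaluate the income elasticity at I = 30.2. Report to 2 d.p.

At I = 30.2: Q = 1223.5447.
dQ/dI = 39.899 − 0.3364I = 29.73972.
η = (dQ/dI)·(I/Q) = 29.73972 × (30.2/1223.5447) = 0.73.

0.73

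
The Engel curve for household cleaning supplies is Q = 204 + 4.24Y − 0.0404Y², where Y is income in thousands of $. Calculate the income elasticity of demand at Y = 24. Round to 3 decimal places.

0.195

At Y = 24: Q = 282.4896.
dQ/dY = 4.24 − 0.0808Y = 2.30080.
η = (dQ/dY)·(Y/Q) = 2.30080 × (24/282.4896) = 0.195.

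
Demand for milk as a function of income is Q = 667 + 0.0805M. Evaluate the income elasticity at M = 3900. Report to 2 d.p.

At M = 3900: Q = 980.950.
dQ/dM = 0.0805.
η = (dQ/dM)·(M/Q) = 0.0805 × (3900/980.950) = 0.32.

0.32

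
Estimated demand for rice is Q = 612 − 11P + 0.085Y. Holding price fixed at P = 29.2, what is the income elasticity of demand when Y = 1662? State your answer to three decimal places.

0.327

At P = 29.2, Y = 1662: Q = 432.070.
Holding P constant, ∂Q/∂Y = 0.085.
η_Y = (∂Q/∂Y)·(Y/Q) = 0.085 × (1662/432.070) = 0.327.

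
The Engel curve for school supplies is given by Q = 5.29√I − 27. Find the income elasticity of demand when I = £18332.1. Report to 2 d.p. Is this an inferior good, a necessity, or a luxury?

0.52 (necessity)

At I = 18332.1: Q = 689.245.
dQ/dI = 5.29/(2√I) = 0.0195353 at this income.
η = (dQ/dI)·(I/Q) = 0.0195353 × (18332.1/689.245) = 0.52.
Since 0 < η < 1, the good is a necessity.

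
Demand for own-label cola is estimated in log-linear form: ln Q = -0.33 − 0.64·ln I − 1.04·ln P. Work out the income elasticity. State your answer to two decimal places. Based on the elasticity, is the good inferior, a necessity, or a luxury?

In a log-linear demand, the coefficient on ln I is the income elasticity.
So η = -0.64.
η < 0 ⇒ inferior good.

-0.64 (inferior good)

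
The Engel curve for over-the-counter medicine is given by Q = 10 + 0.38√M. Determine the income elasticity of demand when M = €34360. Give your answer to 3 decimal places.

At M = 34360: Q = 80.439.
dQ/dM = 0.38/(2√M) = 0.00102501 at this income.
η = (dQ/dM)·(M/Q) = 0.00102501 × (34360/80.439) = 0.438.

0.438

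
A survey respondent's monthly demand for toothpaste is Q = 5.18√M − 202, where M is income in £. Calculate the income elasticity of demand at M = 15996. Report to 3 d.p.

0.723

At M = 15996: Q = 453.142.
dQ/dM = 5.18/(2√M) = 0.0204783 at this income.
η = (dQ/dM)·(M/Q) = 0.0204783 × (15996/453.142) = 0.723.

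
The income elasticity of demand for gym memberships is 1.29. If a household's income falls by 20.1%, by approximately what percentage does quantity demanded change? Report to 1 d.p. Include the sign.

%ΔQ ≈ η × %ΔI = 1.29 × (-20.1%) = -25.9%.

-25.9%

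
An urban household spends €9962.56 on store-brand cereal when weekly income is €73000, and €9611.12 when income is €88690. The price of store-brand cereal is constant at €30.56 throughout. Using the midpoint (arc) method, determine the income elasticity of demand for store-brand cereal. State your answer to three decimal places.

With a constant price, Q₁ = 9962.56/30.56 = 326.000 and Q₂ = 9611.12/30.56 = 314.500 (equivalently, work directly with expenditure since P cancels).
Midpoint %ΔQ = (9611.12 − 9962.56)/9786.84 = -0.03591; midpoint %ΔI = (88690 − 73000)/80845 = 0.19408.
η = -0.03591 / 0.19408 = -0.185.

-0.185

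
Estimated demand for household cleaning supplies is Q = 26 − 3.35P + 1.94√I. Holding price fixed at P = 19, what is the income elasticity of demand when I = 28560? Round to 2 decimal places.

0.56

At P = 19, I = 28560: Q = 290.204.
Holding P constant, ∂Q/∂I = 1.94/(2√I) = 0.00573975.
η_I = (∂Q/∂I)·(I/Q) = 0.00573975 × (28560/290.204) = 0.56.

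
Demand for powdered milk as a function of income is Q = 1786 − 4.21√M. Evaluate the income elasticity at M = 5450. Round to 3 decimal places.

-0.105

At M = 5450: Q = 1475.200.
dQ/dM = -4.21/(2√M) = -0.0285137 at this income.
η = (dQ/dM)·(M/Q) = -0.0285137 × (5450/1475.200) = -0.105.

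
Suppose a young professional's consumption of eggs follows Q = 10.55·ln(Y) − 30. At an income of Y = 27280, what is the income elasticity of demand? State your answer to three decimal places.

0.136

At Y = 27280: Q = 77.757.
dQ/dY = 10.55/Y = 0.00038673 at this income.
η = (dQ/dY)·(Y/Q) = 0.00038673 × (27280/77.757) = 0.136.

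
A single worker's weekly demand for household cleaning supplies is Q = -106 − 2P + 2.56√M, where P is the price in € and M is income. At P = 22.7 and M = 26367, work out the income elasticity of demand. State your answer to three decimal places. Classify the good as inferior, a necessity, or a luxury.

0.786 (necessity)

At P = 22.7, M = 26367: Q = 264.291.
Holding P constant, ∂Q/∂M = 2.56/(2√M) = 0.00788278.
η_M = (∂Q/∂M)·(M/Q) = 0.00788278 × (26367/264.291) = 0.786.
Since 0 < η < 1, this is a necessity.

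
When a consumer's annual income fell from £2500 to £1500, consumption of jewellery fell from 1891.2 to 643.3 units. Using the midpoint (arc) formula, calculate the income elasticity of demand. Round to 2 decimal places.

ΔQ = 643.3 − 1891.2 = -1247.9; midpoint Q̄ = (1891.2 + 643.3)/2 = 1267.25.
ΔI = 1500 − 2500 = -1000; midpoint Ī = (2500 + 1500)/2 = 2000.
η = (ΔQ/Q̄) ÷ (ΔI/Ī) = (-1247.9/1267.25) ÷ (-1000/2000) = 1.97.

1.97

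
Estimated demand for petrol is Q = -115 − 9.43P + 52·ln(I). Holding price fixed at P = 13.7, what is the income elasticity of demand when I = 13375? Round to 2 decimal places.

0.21

At P = 13.7, I = 13375: Q = 249.868.
Holding P constant, ∂Q/∂I = 52/I = 0.00388785.
η_I = (∂Q/∂I)·(I/Q) = 0.00388785 × (13375/249.868) = 0.21.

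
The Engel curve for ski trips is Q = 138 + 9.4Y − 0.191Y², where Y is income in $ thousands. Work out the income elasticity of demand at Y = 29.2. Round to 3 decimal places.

-0.205

At Y = 29.2: Q = 249.6258.
dQ/dY = 9.4 − 0.382Y = -1.75440.
η = (dQ/dY)·(Y/Q) = -1.75440 × (29.2/249.6258) = -0.205.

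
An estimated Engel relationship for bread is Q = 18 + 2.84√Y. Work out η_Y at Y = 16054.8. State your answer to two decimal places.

At Y = 16054.8: Q = 377.849.
dQ/dY = 2.84/(2√Y) = 0.0112069 at this income.
η = (dQ/dY)·(Y/Q) = 0.0112069 × (16054.8/377.849) = 0.48.

0.48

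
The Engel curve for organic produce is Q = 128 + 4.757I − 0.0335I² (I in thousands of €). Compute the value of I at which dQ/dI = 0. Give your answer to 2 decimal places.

dQ/dI = 4.757 − 0.067I.
The good is inferior where dQ/dI < 0. Setting dQ/dI = 0 gives I = 4.757 / 0.067 = 71.00.

71.00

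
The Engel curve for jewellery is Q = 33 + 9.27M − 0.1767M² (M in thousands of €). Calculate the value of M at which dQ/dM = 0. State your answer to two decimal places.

dQ/dM = 9.27 − 0.3534M.
The good is inferior where dQ/dM < 0. Setting dQ/dM = 0 gives M = 9.27 / 0.3534 = 26.23.

26.23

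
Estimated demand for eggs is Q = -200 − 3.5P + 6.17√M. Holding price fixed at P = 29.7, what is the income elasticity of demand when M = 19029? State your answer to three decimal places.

At P = 29.7, M = 19029: Q = 547.175.
Holding P constant, ∂Q/∂M = 6.17/(2√M) = 0.0223639.
η_M = (∂Q/∂M)·(M/Q) = 0.0223639 × (19029/547.175) = 0.778.

0.778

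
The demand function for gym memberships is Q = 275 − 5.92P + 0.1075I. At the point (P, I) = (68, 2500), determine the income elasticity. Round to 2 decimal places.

1.90

At P = 68, I = 2500: Q = 141.190.
Holding P constant, ∂Q/∂I = 0.1075.
η_I = (∂Q/∂I)·(I/Q) = 0.1075 × (2500/141.190) = 1.90.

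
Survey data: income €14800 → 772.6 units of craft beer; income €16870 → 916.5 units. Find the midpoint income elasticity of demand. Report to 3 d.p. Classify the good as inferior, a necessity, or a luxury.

1.303 (luxury)

ΔQ = 916.5 − 772.6 = 143.9; midpoint Q̄ = (772.6 + 916.5)/2 = 844.55.
ΔI = 16870 − 14800 = 2070; midpoint Ī = (14800 + 16870)/2 = 15835.
η = (ΔQ/Q̄) ÷ (ΔI/Ī) = (143.9/844.55) ÷ (2070/15835) = 1.303.
η > 1 ⇒ luxury.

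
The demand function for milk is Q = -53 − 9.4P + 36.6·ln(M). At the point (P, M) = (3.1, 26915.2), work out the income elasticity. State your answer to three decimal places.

0.126

At P = 3.1, M = 26915.2: Q = 291.196.
Holding P constant, ∂Q/∂M = 36.6/M = 0.00135983.
η_M = (∂Q/∂M)·(M/Q) = 0.00135983 × (26915.2/291.196) = 0.126.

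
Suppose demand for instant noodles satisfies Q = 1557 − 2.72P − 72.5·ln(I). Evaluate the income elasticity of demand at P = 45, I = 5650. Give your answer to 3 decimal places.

At P = 45, I = 5650: Q = 808.243.
Holding P constant, ∂Q/∂I = -72.5/I = -0.0128319.
η_I = (∂Q/∂I)·(I/Q) = -0.0128319 × (5650/808.243) = -0.090.

-0.090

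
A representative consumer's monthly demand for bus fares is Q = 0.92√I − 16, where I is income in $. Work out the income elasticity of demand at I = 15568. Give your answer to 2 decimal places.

0.58

At I = 15568: Q = 98.790.
dQ/dI = 0.92/(2√I) = 0.00368673 at this income.
η = (dQ/dI)·(I/Q) = 0.00368673 × (15568/98.790) = 0.58.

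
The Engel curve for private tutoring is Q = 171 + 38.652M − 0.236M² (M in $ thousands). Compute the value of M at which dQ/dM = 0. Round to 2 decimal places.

81.89

dQ/dM = 38.652 − 0.472M.
The good is inferior where dQ/dM < 0. Setting dQ/dM = 0 gives M = 38.652 / 0.472 = 81.89.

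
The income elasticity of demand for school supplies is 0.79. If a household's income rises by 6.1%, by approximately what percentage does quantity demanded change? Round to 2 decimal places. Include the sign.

%ΔQ ≈ η × %ΔI = 0.79 × 6.1% = 4.82%.

4.82%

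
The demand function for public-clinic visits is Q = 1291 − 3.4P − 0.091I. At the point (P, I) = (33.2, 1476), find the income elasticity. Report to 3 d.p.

-0.129

At P = 33.2, I = 1476: Q = 1043.804.
Holding P constant, ∂Q/∂I = −0.091.
η_I = (∂Q/∂I)·(I/Q) = -0.091 × (1476/1043.804) = -0.129.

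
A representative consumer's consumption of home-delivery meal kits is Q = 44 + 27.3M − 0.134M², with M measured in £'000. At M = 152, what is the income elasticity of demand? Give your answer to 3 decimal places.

At M = 152: Q = 1097.6640.
dQ/dM = 27.3 − 0.268M = -13.43600.
η = (dQ/dM)·(M/Q) = -13.43600 × (152/1097.6640) = -1.861.

-1.861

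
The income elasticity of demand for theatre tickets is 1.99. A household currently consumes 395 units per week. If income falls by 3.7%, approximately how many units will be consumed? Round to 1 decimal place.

%ΔQ ≈ η × %ΔI = 1.99 × (-3.7%) = -7.363%.
New Q ≈ 395 × (1 − 0.07363) = 365.9.

365.9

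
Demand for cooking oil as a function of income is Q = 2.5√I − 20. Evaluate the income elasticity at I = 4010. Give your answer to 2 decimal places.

0.57

At I = 4010: Q = 138.311.
dQ/dI = 2.5/(2√I) = 0.0197396 at this income.
η = (dQ/dI)·(I/Q) = 0.0197396 × (4010/138.311) = 0.57.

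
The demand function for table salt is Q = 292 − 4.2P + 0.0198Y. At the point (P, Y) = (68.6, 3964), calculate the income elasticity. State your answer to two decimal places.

0.95

At P = 68.6, Y = 3964: Q = 82.367.
Holding P constant, ∂Q/∂Y = 0.0198.
η_Y = (∂Q/∂Y)·(Y/Q) = 0.0198 × (3964/82.367) = 0.95.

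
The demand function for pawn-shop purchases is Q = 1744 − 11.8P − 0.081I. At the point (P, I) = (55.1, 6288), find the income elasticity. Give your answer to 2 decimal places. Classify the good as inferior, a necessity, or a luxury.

-0.87 (inferior good)

At P = 55.1, I = 6288: Q = 584.492.
Holding P constant, ∂Q/∂I = −0.081.
η_I = (∂Q/∂I)·(I/Q) = -0.081 × (6288/584.492) = -0.87.
Since η < 0, this is an inferior good.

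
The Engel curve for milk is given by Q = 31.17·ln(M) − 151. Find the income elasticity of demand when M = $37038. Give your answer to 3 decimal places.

0.176

At M = 37038: Q = 176.899.
dQ/dM = 31.17/M = 0.000841568 at this income.
η = (dQ/dM)·(M/Q) = 0.000841568 × (37038/176.899) = 0.176.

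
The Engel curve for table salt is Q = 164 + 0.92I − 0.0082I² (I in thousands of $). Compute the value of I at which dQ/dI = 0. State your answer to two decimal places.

56.10

dQ/dI = 0.92 − 0.0164I.
The good is inferior where dQ/dI < 0. Setting dQ/dI = 0 gives I = 0.92 / 0.0164 = 56.10.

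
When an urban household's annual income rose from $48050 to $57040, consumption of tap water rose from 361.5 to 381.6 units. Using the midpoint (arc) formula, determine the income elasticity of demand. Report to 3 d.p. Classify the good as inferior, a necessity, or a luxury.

ΔQ = 381.6 − 361.5 = 20.1; midpoint Q̄ = (361.5 + 381.6)/2 = 371.55.
ΔI = 57040 − 48050 = 8990; midpoint Ī = (48050 + 57040)/2 = 52545.
η = (ΔQ/Q̄) ÷ (ΔI/Ī) = (20.1/371.55) ÷ (8990/52545) = 0.316.
0 < η < 1 ⇒ necessity.

0.316 (necessity)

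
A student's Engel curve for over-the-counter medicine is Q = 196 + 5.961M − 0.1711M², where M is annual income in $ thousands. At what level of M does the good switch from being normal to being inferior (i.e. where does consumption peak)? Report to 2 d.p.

17.42

dQ/dM = 5.961 − 0.3422M.
The good is inferior where dQ/dM < 0. Setting dQ/dM = 0 gives M = 5.961 / 0.3422 = 17.42.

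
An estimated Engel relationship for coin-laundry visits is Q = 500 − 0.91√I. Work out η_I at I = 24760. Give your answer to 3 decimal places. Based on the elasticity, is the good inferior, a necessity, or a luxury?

-0.201 (inferior good)

At I = 24760: Q = 356.809.
dQ/dI = -0.91/(2√I) = -0.00289159 at this income.
η = (dQ/dI)·(I/Q) = -0.00289159 × (24760/356.809) = -0.201.
Since η < 0, the good is an inferior good.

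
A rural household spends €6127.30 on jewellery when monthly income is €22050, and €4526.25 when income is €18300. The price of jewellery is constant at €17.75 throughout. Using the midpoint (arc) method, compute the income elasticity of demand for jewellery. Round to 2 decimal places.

With a constant price, Q₁ = 6127.30/17.75 = 345.200 and Q₂ = 4526.25/17.75 = 255.000 (equivalently, work directly with expenditure since P cancels).
Midpoint %ΔQ = (4526.25 − 6127.30)/5326.78 = -0.30057; midpoint %ΔI = (18300 − 22050)/20175 = -0.18587.
η = -0.30057 / -0.18587 = 1.62.

1.62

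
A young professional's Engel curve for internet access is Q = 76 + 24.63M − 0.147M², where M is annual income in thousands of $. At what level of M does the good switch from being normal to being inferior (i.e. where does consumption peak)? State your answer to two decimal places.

dQ/dM = 24.63 − 0.294M.
The good is inferior where dQ/dM < 0. Setting dQ/dM = 0 gives M = 24.63 / 0.294 = 83.78.

83.78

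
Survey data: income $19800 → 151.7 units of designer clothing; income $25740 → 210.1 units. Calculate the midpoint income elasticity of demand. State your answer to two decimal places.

ΔQ = 210.1 − 151.7 = 58.4; midpoint Q̄ = (151.7 + 210.1)/2 = 180.9.
ΔI = 25740 − 19800 = 5940; midpoint Ī = (19800 + 25740)/2 = 22770.
η = (ΔQ/Q̄) ÷ (ΔI/Ī) = (58.4/180.9) ÷ (5940/22770) = 1.24.

1.24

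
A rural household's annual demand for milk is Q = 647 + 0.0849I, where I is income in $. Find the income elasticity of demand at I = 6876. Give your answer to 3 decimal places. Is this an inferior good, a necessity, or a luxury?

0.474 (necessity)

At I = 6876: Q = 1230.772.
dQ/dI = 0.0849.
η = (dQ/dI)·(I/Q) = 0.0849 × (6876/1230.772) = 0.474.
Since 0 < η < 1, the good is a necessity.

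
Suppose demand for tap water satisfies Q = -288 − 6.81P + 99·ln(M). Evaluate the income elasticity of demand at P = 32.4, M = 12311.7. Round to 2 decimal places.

0.23

At P = 32.4, M = 12311.7: Q = 423.768.
Holding P constant, ∂Q/∂M = 99/M = 0.00804113.
η_M = (∂Q/∂M)·(M/Q) = 0.00804113 × (12311.7/423.768) = 0.23.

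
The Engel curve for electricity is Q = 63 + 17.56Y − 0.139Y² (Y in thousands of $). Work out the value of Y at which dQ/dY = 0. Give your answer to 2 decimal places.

dQ/dY = 17.56 − 0.278Y.
The good is inferior where dQ/dY < 0. Setting dQ/dY = 0 gives Y = 17.56 / 0.278 = 63.17.

63.17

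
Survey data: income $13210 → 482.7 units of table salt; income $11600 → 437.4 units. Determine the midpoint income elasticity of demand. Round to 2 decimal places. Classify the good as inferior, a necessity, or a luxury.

ΔQ = 437.4 − 482.7 = -45.3; midpoint Q̄ = (482.7 + 437.4)/2 = 460.05.
ΔI = 11600 − 13210 = -1610; midpoint Ī = (13210 + 11600)/2 = 12405.
η = (ΔQ/Q̄) ÷ (ΔI/Ī) = (-45.3/460.05) ÷ (-1610/12405) = 0.76.
0 < η < 1 ⇒ necessity.

0.76 (necessity)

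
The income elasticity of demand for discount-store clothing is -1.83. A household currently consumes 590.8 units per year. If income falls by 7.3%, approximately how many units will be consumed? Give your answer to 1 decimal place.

669.7

%ΔQ ≈ η × %ΔI = -1.83 × (-7.3%) = 13.359%.
New Q ≈ 590.8 × (1 + 0.13359) = 669.7.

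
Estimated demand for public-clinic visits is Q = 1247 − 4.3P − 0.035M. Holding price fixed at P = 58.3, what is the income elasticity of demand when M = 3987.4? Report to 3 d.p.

-0.163

At P = 58.3, M = 3987.4: Q = 856.751.
Holding P constant, ∂Q/∂M = −0.035.
η_M = (∂Q/∂M)·(M/Q) = -0.035 × (3987.4/856.751) = -0.163.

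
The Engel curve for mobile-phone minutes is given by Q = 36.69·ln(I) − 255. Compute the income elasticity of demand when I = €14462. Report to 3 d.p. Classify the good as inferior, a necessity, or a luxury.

At I = 14462: Q = 96.464.
dQ/dI = 36.69/I = 0.00253699 at this income.
η = (dQ/dI)·(I/Q) = 0.00253699 × (14462/96.464) = 0.380.
Since 0 < η < 1, the good is a necessity.

0.380 (necessity)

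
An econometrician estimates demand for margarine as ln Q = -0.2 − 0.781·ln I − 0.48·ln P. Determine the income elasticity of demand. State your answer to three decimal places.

In a log-linear demand, the coefficient on ln I is the income elasticity.
So η = -0.781.

-0.781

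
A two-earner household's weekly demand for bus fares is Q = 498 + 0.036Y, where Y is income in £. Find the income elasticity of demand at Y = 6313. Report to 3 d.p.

0.313

At Y = 6313: Q = 725.268.
dQ/dY = 0.036.
η = (dQ/dY)·(Y/Q) = 0.036 × (6313/725.268) = 0.313.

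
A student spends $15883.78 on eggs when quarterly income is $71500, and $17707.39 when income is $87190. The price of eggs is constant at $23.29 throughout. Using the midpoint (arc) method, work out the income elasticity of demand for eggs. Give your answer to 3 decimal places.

0.549

With a constant price, Q₁ = 15883.78/23.29 = 682.000 and Q₂ = 17707.39/23.29 = 760.300 (equivalently, work directly with expenditure since P cancels).
Midpoint %ΔQ = (17707.39 − 15883.78)/16795.59 = 0.10858; midpoint %ΔI = (87190 − 71500)/79345 = 0.19774.
η = 0.10858 / 0.19774 = 0.549.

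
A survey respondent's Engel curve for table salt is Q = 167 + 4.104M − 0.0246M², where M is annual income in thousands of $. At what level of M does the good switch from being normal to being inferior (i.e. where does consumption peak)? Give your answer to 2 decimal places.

dQ/dM = 4.104 − 0.0492M.
The good is inferior where dQ/dM < 0. Setting dQ/dM = 0 gives M = 4.104 / 0.0492 = 83.41.

83.41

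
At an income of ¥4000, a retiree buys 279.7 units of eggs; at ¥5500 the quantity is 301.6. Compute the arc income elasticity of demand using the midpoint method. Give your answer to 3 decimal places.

0.239

ΔQ = 301.6 − 279.7 = 21.9; midpoint Q̄ = (279.7 + 301.6)/2 = 290.65.
ΔI = 5500 − 4000 = 1500; midpoint Ī = (4000 + 5500)/2 = 4750.
η = (ΔQ/Q̄) ÷ (ΔI/Ī) = (21.9/290.65) ÷ (1500/4750) = 0.239.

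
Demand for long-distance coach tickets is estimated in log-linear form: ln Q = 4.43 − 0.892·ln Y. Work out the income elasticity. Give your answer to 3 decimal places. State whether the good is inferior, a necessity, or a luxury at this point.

-0.892 (inferior good)

In a log-linear demand, the coefficient on ln Y is the income elasticity.
So η = -0.892.
η < 0 ⇒ inferior good.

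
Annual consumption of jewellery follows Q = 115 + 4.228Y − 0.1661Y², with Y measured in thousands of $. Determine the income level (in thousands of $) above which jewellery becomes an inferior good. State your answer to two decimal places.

dQ/dY = 4.228 − 0.3322Y.
The good is inferior where dQ/dY < 0. Setting dQ/dY = 0 gives Y = 4.228 / 0.3322 = 12.73.

12.73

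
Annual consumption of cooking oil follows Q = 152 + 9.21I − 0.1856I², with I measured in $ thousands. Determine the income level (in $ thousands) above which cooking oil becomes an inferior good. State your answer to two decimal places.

dQ/dI = 9.21 − 0.3712I.
The good is inferior where dQ/dI < 0. Setting dQ/dI = 0 gives I = 9.21 / 0.3712 = 24.81.

24.81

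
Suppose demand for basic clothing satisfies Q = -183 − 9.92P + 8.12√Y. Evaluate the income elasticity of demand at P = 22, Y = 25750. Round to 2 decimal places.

0.72

At P = 22, Y = 25750: Q = 901.761.
Holding P constant, ∂Q/∂Y = 8.12/(2√Y) = 0.025301.
η_Y = (∂Q/∂Y)·(Y/Q) = 0.025301 × (25750/901.761) = 0.72.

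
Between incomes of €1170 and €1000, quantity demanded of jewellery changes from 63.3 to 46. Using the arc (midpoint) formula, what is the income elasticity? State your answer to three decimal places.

2.020

ΔQ = 46 − 63.3 = -17.3; midpoint Q̄ = (63.3 + 46)/2 = 54.65.
ΔI = 1000 − 1170 = -170; midpoint Ī = (1170 + 1000)/2 = 1085.
η = (ΔQ/Q̄) ÷ (ΔI/Ī) = (-17.3/54.65) ÷ (-170/1085) = 2.020.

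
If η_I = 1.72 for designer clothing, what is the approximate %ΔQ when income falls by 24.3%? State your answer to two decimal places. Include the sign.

%ΔQ ≈ η × %ΔI = 1.72 × (-24.3%) = -41.80%.

-41.80%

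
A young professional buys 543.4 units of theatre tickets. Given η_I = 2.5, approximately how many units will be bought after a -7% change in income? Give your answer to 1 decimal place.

%ΔQ ≈ η × %ΔI = 2.5 × (-7%) = -17.5%.
New Q ≈ 543.4 × (1 − 0.175) = 448.3.

448.3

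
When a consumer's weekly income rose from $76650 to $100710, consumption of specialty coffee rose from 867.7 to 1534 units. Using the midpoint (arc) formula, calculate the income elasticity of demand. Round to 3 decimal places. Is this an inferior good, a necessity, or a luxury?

2.045 (luxury)

ΔQ = 1534 − 867.7 = 666.3; midpoint Q̄ = (867.7 + 1534)/2 = 1200.85.
ΔI = 100710 − 76650 = 24060; midpoint Ī = (76650 + 100710)/2 = 88680.
η = (ΔQ/Q̄) ÷ (ΔI/Ī) = (666.3/1200.85) ÷ (24060/88680) = 2.045.
η > 1 ⇒ luxury.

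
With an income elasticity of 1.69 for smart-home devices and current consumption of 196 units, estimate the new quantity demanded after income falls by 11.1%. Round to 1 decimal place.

159.2

%ΔQ ≈ η × %ΔI = 1.69 × (-11.1%) = -18.759%.
New Q ≈ 196 × (1 − 0.18759) = 159.2.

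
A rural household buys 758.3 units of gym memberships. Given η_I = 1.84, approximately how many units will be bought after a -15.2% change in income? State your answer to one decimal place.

%ΔQ ≈ η × %ΔI = 1.84 × (-15.2%) = -27.968%.
New Q ≈ 758.3 × (1 − 0.27968) = 546.2.

546.2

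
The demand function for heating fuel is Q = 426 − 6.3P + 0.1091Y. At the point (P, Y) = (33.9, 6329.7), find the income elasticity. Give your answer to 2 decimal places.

0.76

At P = 33.9, Y = 6329.7: Q = 903.000.
Holding P constant, ∂Q/∂Y = 0.1091.
η_Y = (∂Q/∂Y)·(Y/Q) = 0.1091 × (6329.7/903.000) = 0.76.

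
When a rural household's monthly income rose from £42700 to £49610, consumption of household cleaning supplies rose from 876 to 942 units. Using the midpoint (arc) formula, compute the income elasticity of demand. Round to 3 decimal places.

ΔQ = 942 − 876 = 66; midpoint Q̄ = (876 + 942)/2 = 909.
ΔI = 49610 − 42700 = 6910; midpoint Ī = (42700 + 49610)/2 = 46155.
η = (ΔQ/Q̄) ÷ (ΔI/Ī) = (66/909) ÷ (6910/46155) = 0.485.

0.485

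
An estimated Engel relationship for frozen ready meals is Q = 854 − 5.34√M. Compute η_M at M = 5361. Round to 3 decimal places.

-0.422

At M = 5361: Q = 463.011.
dQ/dM = -5.34/(2√M) = -0.036466 at this income.
η = (dQ/dM)·(M/Q) = -0.036466 × (5361/463.011) = -0.422.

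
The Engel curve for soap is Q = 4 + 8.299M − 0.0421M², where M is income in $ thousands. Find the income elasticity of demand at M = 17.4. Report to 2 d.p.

0.88

At M = 17.4: Q = 135.6564.
dQ/dM = 8.299 − 0.0842M = 6.83392.
η = (dQ/dM)·(M/Q) = 6.83392 × (17.4/135.6564) = 0.88.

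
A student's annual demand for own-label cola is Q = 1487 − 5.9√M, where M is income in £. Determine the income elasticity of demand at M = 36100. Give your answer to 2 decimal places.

At M = 36100: Q = 366.000.
dQ/dM = -5.9/(2√M) = -0.0155263 at this income.
η = (dQ/dM)·(M/Q) = -0.0155263 × (36100/366.000) = -1.53.

-1.53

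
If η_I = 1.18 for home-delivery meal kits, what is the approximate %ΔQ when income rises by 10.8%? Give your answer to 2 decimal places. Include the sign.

12.74%

%ΔQ ≈ η × %ΔI = 1.18 × 10.8% = 12.74%.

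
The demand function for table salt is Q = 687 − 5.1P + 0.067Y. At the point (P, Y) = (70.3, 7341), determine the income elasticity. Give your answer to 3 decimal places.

At P = 70.3, Y = 7341: Q = 820.317.
Holding P constant, ∂Q/∂Y = 0.067.
η_Y = (∂Q/∂Y)·(Y/Q) = 0.067 × (7341/820.317) = 0.600.

0.600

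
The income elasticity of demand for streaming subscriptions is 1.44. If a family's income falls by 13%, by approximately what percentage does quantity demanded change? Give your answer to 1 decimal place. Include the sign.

-18.7%

%ΔQ ≈ η × %ΔI = 1.44 × (-13%) = -18.7%.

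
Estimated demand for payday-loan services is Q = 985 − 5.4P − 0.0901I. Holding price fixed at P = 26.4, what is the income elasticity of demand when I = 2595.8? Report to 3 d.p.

-0.384

At P = 26.4, I = 2595.8: Q = 608.558.
Holding P constant, ∂Q/∂I = −0.0901.
η_I = (∂Q/∂I)·(I/Q) = -0.0901 × (2595.8/608.558) = -0.384.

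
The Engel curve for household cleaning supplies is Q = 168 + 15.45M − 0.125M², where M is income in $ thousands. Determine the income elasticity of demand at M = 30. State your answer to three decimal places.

At M = 30: Q = 519.0000.
dQ/dM = 15.45 − 0.25M = 7.95000.
η = (dQ/dM)·(M/Q) = 7.95000 × (30/519.0000) = 0.460.

0.460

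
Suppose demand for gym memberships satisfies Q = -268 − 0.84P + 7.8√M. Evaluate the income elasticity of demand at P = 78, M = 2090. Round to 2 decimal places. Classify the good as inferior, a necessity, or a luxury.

At P = 78, M = 2090: Q = 23.069.
Holding P constant, ∂Q/∂M = 7.8/(2√M) = 0.0853083.
η_M = (∂Q/∂M)·(M/Q) = 0.0853083 × (2090/23.069) = 7.73.
Since η > 1, this is a luxury.

7.73 (luxury)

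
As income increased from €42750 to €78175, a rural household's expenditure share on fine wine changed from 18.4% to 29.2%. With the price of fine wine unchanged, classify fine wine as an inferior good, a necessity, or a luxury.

luxury

The budget share rises as income rises, so η > 1.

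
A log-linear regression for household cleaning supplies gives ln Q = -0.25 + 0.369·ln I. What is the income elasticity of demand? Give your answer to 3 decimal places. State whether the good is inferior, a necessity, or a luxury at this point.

0.369 (necessity)

In a log-linear demand, the coefficient on ln I is the income elasticity.
So η = 0.369.
0 < η < 1 ⇒ necessity.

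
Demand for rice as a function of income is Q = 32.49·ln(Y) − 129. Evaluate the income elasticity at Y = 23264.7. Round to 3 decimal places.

At Y = 23264.7: Q = 197.677.
dQ/dY = 32.49/Y = 0.00139654 at this income.
η = (dQ/dY)·(Y/Q) = 0.00139654 × (23264.7/197.677) = 0.164.

0.164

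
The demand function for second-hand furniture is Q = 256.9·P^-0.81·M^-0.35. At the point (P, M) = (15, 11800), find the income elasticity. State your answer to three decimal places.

-0.350

For a multiplicative demand Q = A·P^α·M^β, the income elasticity is β everywhere.
Here β = -0.35, so η = -0.350.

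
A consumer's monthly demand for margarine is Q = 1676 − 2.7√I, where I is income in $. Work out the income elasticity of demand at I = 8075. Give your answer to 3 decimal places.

-0.085

At I = 8075: Q = 1433.375.
dQ/dI = -2.7/(2√I) = -0.0150232 at this income.
η = (dQ/dI)·(I/Q) = -0.0150232 × (8075/1433.375) = -0.085.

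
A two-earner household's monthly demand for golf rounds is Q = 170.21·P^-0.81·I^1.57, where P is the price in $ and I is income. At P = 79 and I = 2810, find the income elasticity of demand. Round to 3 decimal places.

1.570

For a multiplicative demand Q = A·P^α·I^β, the income elasticity is β everywhere.
Here β = 1.57, so η = 1.570.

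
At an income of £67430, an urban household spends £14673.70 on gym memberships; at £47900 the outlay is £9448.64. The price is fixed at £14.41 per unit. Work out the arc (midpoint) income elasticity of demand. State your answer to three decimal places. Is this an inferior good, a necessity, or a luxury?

1.279 (luxury)

With a constant price, Q₁ = 14673.70/14.41 = 1018.300 and Q₂ = 9448.64/14.41 = 655.700 (equivalently, work directly with expenditure since P cancels).
Midpoint %ΔQ = (9448.64 − 14673.70)/12061.17 = -0.43321; midpoint %ΔI = (47900 − 67430)/57665 = -0.33868.
η = -0.43321 / -0.33868 = 1.279.
η > 1 ⇒ luxury.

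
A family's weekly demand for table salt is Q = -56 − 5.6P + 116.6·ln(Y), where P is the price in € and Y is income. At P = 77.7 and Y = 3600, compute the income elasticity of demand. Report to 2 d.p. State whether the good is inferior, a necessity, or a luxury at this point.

At P = 77.7, Y = 3600: Q = 463.681.
Holding P constant, ∂Q/∂Y = 116.6/Y = 0.0323889.
η_Y = (∂Q/∂Y)·(Y/Q) = 0.0323889 × (3600/463.681) = 0.25.
Since 0 < η < 1, this is a necessity.

0.25 (necessity)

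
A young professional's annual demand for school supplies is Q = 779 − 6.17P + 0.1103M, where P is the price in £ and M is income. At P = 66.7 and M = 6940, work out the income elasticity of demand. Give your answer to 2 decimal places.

0.68

At P = 66.7, M = 6940: Q = 1132.943.
Holding P constant, ∂Q/∂M = 0.1103.
η_M = (∂Q/∂M)·(M/Q) = 0.1103 × (6940/1132.943) = 0.68.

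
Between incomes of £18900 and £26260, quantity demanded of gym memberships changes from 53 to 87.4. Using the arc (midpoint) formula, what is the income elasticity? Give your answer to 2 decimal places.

ΔQ = 87.4 − 53 = 34.4; midpoint Q̄ = (53 + 87.4)/2 = 70.2.
ΔI = 26260 − 18900 = 7360; midpoint Ī = (18900 + 26260)/2 = 22580.
η = (ΔQ/Q̄) ÷ (ΔI/Ī) = (34.4/70.2) ÷ (7360/22580) = 1.50.

1.50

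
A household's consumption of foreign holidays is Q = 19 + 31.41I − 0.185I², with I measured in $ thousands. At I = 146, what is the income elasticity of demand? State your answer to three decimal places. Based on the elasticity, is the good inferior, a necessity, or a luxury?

-4.991 (inferior good)

At I = 146: Q = 661.4000.
dQ/dI = 31.41 − 0.37I = -22.61000.
η = (dQ/dI)·(I/Q) = -22.61000 × (146/661.4000) = -4.991.
η < 0 ⇒ inferior good.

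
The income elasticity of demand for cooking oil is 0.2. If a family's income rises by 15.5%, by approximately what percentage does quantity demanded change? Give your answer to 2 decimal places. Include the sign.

3.10%

%ΔQ ≈ η × %ΔI = 0.2 × 15.5% = 3.10%.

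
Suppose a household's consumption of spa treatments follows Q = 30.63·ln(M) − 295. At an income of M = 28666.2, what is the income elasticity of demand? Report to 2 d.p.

1.58

At M = 28666.2: Q = 19.370.
dQ/dM = 30.63/M = 0.00106851 at this income.
η = (dQ/dM)·(M/Q) = 0.00106851 × (28666.2/19.370) = 1.58.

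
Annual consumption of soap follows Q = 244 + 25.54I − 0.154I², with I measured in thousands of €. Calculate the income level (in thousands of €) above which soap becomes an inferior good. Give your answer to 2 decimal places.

82.92

dQ/dI = 25.54 − 0.308I.
The good is inferior where dQ/dI < 0. Setting dQ/dI = 0 gives I = 25.54 / 0.308 = 82.92.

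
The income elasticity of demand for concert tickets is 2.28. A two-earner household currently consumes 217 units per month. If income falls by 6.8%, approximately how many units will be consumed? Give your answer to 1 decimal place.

183.4

%ΔQ ≈ η × %ΔI = 2.28 × (-6.8%) = -15.504%.
New Q ≈ 217 × (1 − 0.15504) = 183.4.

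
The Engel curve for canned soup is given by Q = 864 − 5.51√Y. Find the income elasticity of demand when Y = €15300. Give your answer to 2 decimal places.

At Y = 15300: Q = 182.451.
dQ/dY = -5.51/(2√Y) = -0.0222729 at this income.
η = (dQ/dY)·(Y/Q) = -0.0222729 × (15300/182.451) = -1.87.

-1.87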